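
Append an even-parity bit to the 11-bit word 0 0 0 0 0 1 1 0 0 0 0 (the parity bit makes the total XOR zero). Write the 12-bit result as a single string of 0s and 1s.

XOR of the 11 data bits: 0⊕0⊕0⊕0⊕0⊕1⊕1⊕0⊕0⊕0⊕0 = 0
Parity bit = 0 (so all 12 bits XOR to 0).

000001100000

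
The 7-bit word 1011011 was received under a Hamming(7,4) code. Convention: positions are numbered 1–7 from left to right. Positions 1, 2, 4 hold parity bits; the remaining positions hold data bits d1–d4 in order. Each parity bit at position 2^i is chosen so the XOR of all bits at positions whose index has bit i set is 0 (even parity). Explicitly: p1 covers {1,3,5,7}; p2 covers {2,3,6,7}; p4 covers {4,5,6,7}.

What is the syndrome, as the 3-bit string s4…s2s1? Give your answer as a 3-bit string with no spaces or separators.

s1 (pos 1,3,5,7): 1⊕1⊕0⊕1 = 1
s2 (pos 2,3,6,7): 0⊕1⊕1⊕1 = 1
s4 (pos 4,5,6,7): 1⊕0⊕1⊕1 = 1
Syndrome s4…s1 = 111 → error at position 7.

111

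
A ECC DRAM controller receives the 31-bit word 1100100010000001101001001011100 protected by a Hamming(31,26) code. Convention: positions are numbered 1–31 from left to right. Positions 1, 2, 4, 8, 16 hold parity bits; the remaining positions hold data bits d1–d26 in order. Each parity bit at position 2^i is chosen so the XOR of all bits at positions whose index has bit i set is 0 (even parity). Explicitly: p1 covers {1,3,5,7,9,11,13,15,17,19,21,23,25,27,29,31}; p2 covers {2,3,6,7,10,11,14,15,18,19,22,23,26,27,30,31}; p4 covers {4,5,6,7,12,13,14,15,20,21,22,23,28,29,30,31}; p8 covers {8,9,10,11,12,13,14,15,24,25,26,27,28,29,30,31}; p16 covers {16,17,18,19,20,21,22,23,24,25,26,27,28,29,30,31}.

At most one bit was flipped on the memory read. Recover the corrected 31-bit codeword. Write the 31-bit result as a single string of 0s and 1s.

1100100110000001101001001011100

s1 (pos 1,3,5,7,9,11,13,15,17,19,21,23,25,27,29,31): 1⊕0⊕1⊕0⊕1⊕0⊕0⊕0⊕1⊕1⊕0⊕0⊕1⊕1⊕1⊕0 = 0
s2 (pos 2,3,6,7,10,11,14,15,18,19,22,23,26,27,30,31): 1⊕0⊕0⊕0⊕0⊕0⊕0⊕0⊕0⊕1⊕1⊕0⊕0⊕1⊕0⊕0 = 0
s4 (pos 4,5,6,7,12,13,14,15,20,21,22,23,28,29,30,31): 0⊕1⊕0⊕0⊕0⊕0⊕0⊕0⊕0⊕0⊕1⊕0⊕1⊕1⊕0⊕0 = 0
s8 (pos 8,9,10,11,12,13,14,15,24,25,26,27,28,29,30,31): 0⊕1⊕0⊕0⊕0⊕0⊕0⊕0⊕0⊕1⊕0⊕1⊕1⊕1⊕0⊕0 = 1
s16 (pos 16,17,18,19,20,21,22,23,24,25,26,27,28,29,30,31): 1⊕1⊕0⊕1⊕0⊕0⊕1⊕0⊕0⊕1⊕0⊕1⊕1⊕1⊕0⊕0 = 0
Syndrome s16…s1 = 01000 → error at position 8.
Flip position 8: 1100100010000001101001001011100 → 1100100110000001101001001011100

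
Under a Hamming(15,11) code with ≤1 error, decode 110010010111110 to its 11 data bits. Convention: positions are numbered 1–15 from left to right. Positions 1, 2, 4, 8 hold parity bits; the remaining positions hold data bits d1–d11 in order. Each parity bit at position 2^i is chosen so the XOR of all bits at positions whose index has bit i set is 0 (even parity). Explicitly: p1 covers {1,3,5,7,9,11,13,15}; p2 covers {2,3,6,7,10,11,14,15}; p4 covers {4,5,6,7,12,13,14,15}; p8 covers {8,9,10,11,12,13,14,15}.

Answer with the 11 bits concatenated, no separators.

01000111110

s1 (pos 1,3,5,7,9,11,13,15): 1⊕0⊕1⊕0⊕0⊕1⊕1⊕0 = 0
s2 (pos 2,3,6,7,10,11,14,15): 1⊕0⊕0⊕0⊕1⊕1⊕1⊕0 = 0
s4 (pos 4,5,6,7,12,13,14,15): 0⊕1⊕0⊕0⊕1⊕1⊕1⊕0 = 0
s8 (pos 8,9,10,11,12,13,14,15): 1⊕0⊕1⊕1⊕1⊕1⊕1⊕0 = 0
Syndrome s8…s1 = 0000 → no error.
Read data bits from positions 3,5,6,7,9,10,11,12,13,14,15: 01000111110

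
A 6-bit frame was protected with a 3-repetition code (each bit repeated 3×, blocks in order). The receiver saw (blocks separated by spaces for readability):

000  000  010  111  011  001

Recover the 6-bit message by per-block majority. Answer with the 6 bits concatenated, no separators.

Block 1 (000): 0 ones → 0
Block 2 (000): 0 ones → 0
Block 3 (010): 1 one → 0
Block 4 (111): 3 ones → 1
Block 5 (011): 2 ones → 1
Block 6 (001): 1 one → 0

000110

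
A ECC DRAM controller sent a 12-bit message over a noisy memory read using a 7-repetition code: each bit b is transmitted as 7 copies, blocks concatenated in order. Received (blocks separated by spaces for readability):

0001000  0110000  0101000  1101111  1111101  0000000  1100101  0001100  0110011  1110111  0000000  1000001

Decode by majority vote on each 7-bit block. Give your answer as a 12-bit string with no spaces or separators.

000110101100

Block 1 (0001000): 1 one → 0
Block 2 (0110000): 2 ones → 0
Block 3 (0101000): 2 ones → 0
Block 4 (1101111): 6 ones → 1
Block 5 (1111101): 6 ones → 1
Block 6 (0000000): 0 ones → 0
Block 7 (1100101): 4 ones → 1
Block 8 (0001100): 2 ones → 0
Block 9 (0110011): 4 ones → 1
Block 10 (1110111): 6 ones → 1
Block 11 (0000000): 0 ones → 0
Block 12 (1000001): 2 ones → 0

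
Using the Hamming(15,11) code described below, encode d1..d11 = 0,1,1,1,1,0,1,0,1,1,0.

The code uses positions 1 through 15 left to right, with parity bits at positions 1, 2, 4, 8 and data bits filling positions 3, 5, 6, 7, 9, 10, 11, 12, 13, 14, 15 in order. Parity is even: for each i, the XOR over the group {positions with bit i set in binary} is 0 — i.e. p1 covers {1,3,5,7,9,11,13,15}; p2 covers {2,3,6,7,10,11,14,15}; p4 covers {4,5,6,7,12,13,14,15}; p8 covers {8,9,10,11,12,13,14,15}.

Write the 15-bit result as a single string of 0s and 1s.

Place data at non-parity positions: p1 p2 0 p4 1 1 1 p8 1 0 1 0 1 1 0
p1 (pos 1,3,5,7,9,11,13,15): XOR of data positions = 0⊕1⊕1⊕1⊕1⊕1⊕0 = 1
p2 (pos 2,3,6,7,10,11,14,15): XOR of data positions = 0⊕1⊕1⊕0⊕1⊕1⊕0 = 0
p4 (pos 4,5,6,7,12,13,14,15): XOR of data positions = 1⊕1⊕1⊕0⊕1⊕1⊕0 = 1
p8 (pos 8,9,10,11,12,13,14,15): XOR of data positions = 1⊕0⊕1⊕0⊕1⊕1⊕0 = 0
Codeword: 100111101010110

100111101010110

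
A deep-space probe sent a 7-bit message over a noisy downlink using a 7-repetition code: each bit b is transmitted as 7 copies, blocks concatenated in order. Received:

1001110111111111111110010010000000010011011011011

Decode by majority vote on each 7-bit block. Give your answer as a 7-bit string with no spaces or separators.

Block 1 (1001110): 4 ones → 1
Block 2 (1111111): 7 ones → 1
Block 3 (1111111): 7 ones → 1
Block 4 (0010010): 2 ones → 0
Block 5 (0000000): 0 ones → 0
Block 6 (1001101): 4 ones → 1
Block 7 (1011011): 5 ones → 1

1110011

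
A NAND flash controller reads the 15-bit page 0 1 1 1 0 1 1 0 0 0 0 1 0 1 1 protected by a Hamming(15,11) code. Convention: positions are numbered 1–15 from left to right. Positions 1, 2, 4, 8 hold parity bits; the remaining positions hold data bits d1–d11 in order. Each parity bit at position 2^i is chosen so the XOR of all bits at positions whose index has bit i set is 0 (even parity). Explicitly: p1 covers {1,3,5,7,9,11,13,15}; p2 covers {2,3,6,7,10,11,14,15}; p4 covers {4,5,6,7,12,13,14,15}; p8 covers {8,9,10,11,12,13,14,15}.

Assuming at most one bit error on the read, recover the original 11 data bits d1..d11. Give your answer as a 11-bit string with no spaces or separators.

s1 (pos 1,3,5,7,9,11,13,15): 0⊕1⊕0⊕1⊕0⊕0⊕0⊕1 = 1
s2 (pos 2,3,6,7,10,11,14,15): 1⊕1⊕1⊕1⊕0⊕0⊕1⊕1 = 0
s4 (pos 4,5,6,7,12,13,14,15): 1⊕0⊕1⊕1⊕1⊕0⊕1⊕1 = 0
s8 (pos 8,9,10,11,12,13,14,15): 0⊕0⊕0⊕0⊕1⊕0⊕1⊕1 = 1
Syndrome s8…s1 = 1001 → error at position 9.
Flip position 9: 011101100001011 → 011101101001011
Read data bits from positions 3,5,6,7,9,10,11,12,13,14,15: 10111001011

10111001011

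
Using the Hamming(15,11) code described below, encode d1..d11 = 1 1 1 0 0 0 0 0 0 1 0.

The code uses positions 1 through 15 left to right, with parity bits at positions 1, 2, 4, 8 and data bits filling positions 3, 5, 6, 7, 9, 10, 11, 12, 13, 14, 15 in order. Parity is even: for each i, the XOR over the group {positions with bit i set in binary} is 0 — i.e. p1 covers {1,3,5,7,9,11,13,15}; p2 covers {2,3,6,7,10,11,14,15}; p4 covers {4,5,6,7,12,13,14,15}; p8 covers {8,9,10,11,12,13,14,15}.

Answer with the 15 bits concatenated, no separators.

Place data at non-parity positions: p1 p2 1 p4 1 1 0 p8 0 0 0 0 0 1 0
p1 (pos 1,3,5,7,9,11,13,15): XOR of data positions = 1⊕1⊕0⊕0⊕0⊕0⊕0 = 0
p2 (pos 2,3,6,7,10,11,14,15): XOR of data positions = 1⊕1⊕0⊕0⊕0⊕1⊕0 = 1
p4 (pos 4,5,6,7,12,13,14,15): XOR of data positions = 1⊕1⊕0⊕0⊕0⊕1⊕0 = 1
p8 (pos 8,9,10,11,12,13,14,15): XOR of data positions = 0⊕0⊕0⊕0⊕0⊕1⊕0 = 1
Codeword: 011111010000010

011111010000010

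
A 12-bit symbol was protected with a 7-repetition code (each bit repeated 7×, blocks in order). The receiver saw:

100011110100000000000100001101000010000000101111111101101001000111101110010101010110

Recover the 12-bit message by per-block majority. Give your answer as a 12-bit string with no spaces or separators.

100000110101

Block 1 (1000111): 4 ones → 1
Block 2 (1010000): 2 ones → 0
Block 3 (0000000): 0 ones → 0
Block 4 (1000011): 3 ones → 0
Block 5 (0100001): 2 ones → 0
Block 6 (0000000): 0 ones → 0
Block 7 (1011111): 6 ones → 1
Block 8 (1110110): 5 ones → 1
Block 9 (1001000): 2 ones → 0
Block 10 (1111011): 6 ones → 1
Block 11 (1001010): 3 ones → 0
Block 12 (1010110): 4 ones → 1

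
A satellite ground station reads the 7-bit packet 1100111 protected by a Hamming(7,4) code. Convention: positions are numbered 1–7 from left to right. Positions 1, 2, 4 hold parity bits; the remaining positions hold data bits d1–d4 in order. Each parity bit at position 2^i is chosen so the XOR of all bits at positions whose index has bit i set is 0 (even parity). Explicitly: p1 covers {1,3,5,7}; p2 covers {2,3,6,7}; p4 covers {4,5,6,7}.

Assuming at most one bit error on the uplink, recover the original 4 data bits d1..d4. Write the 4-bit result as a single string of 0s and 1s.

s1 (pos 1,3,5,7): 1⊕0⊕1⊕1 = 1
s2 (pos 2,3,6,7): 1⊕0⊕1⊕1 = 1
s4 (pos 4,5,6,7): 0⊕1⊕1⊕1 = 1
Syndrome s4…s1 = 111 → error at position 7.
Flip position 7: 1100111 → 1100110
Read data bits from positions 3,5,6,7: 0110

0110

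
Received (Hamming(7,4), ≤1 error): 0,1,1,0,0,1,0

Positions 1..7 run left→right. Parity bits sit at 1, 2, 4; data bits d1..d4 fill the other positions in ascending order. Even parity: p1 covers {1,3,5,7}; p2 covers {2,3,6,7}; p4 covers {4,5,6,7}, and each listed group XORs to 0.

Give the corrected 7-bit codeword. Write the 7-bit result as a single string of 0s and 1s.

0110011

s1 (pos 1,3,5,7): 0⊕1⊕0⊕0 = 1
s2 (pos 2,3,6,7): 1⊕1⊕1⊕0 = 1
s4 (pos 4,5,6,7): 0⊕0⊕1⊕0 = 1
Syndrome s4…s1 = 111 → error at position 7.
Flip position 7: 0110010 → 0110011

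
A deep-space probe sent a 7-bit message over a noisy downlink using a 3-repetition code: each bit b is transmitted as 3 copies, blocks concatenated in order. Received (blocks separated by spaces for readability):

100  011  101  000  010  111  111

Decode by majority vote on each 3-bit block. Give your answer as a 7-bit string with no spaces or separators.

Block 1 (100): 1 one → 0
Block 2 (011): 2 ones → 1
Block 3 (101): 2 ones → 1
Block 4 (000): 0 ones → 0
Block 5 (010): 1 one → 0
Block 6 (111): 3 ones → 1
Block 7 (111): 3 ones → 1

0110011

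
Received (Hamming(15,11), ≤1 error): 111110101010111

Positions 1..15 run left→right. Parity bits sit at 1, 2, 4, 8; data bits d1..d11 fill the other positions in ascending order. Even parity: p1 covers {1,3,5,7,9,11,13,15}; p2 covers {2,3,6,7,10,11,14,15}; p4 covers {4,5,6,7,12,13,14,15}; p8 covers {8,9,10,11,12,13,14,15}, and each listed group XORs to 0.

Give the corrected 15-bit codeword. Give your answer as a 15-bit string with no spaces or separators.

111110111010111

s1 (pos 1,3,5,7,9,11,13,15): 1⊕1⊕1⊕1⊕1⊕1⊕1⊕1 = 0
s2 (pos 2,3,6,7,10,11,14,15): 1⊕1⊕0⊕1⊕0⊕1⊕1⊕1 = 0
s4 (pos 4,5,6,7,12,13,14,15): 1⊕1⊕0⊕1⊕0⊕1⊕1⊕1 = 0
s8 (pos 8,9,10,11,12,13,14,15): 0⊕1⊕0⊕1⊕0⊕1⊕1⊕1 = 1
Syndrome s8…s1 = 1000 → error at position 8.
Flip position 8: 111110101010111 → 111110111010111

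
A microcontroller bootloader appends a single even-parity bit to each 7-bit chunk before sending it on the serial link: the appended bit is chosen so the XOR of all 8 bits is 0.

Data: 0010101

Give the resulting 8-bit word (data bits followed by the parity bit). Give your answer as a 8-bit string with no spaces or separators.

XOR of the 7 data bits: 0⊕0⊕1⊕0⊕1⊕0⊕1 = 1
Parity bit = 1 (so all 8 bits XOR to 0).

00101011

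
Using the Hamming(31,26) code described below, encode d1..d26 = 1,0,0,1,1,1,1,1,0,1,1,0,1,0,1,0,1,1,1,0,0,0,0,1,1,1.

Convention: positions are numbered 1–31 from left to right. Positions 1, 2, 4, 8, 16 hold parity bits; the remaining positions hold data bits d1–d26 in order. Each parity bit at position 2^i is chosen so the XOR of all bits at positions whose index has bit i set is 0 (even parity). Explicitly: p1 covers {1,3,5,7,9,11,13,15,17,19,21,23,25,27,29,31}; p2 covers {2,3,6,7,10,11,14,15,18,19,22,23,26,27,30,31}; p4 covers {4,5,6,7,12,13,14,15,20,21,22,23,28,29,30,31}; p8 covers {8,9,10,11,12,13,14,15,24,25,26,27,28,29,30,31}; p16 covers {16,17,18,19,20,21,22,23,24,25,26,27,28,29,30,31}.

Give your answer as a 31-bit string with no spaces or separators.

0110001011110110010101110000111

Place data at non-parity positions: p1 p2 1 p4 0 0 1 p8 1 1 1 1 0 1 1 p16 0 1 0 1 0 1 1 1 0 0 0 0 1 1 1
p1 (pos 1,3,5,7,9,11,13,15,17,19,21,23,25,27,29,31): XOR of data positions = 1⊕0⊕1⊕1⊕1⊕0⊕1⊕0⊕0⊕0⊕1⊕0⊕0⊕1⊕1 = 0
p2 (pos 2,3,6,7,10,11,14,15,18,19,22,23,26,27,30,31): XOR of data positions = 1⊕0⊕1⊕1⊕1⊕1⊕1⊕1⊕0⊕1⊕1⊕0⊕0⊕1⊕1 = 1
p4 (pos 4,5,6,7,12,13,14,15,20,21,22,23,28,29,30,31): XOR of data positions = 0⊕0⊕1⊕1⊕0⊕1⊕1⊕1⊕0⊕1⊕1⊕0⊕1⊕1⊕1 = 0
p8 (pos 8,9,10,11,12,13,14,15,24,25,26,27,28,29,30,31): XOR of data positions = 1⊕1⊕1⊕1⊕0⊕1⊕1⊕1⊕0⊕0⊕0⊕0⊕1⊕1⊕1 = 0
p16 (pos 16,17,18,19,20,21,22,23,24,25,26,27,28,29,30,31): XOR of data positions = 0⊕1⊕0⊕1⊕0⊕1⊕1⊕1⊕0⊕0⊕0⊕0⊕1⊕1⊕1 = 0
Codeword: 0110001011110110010101110000111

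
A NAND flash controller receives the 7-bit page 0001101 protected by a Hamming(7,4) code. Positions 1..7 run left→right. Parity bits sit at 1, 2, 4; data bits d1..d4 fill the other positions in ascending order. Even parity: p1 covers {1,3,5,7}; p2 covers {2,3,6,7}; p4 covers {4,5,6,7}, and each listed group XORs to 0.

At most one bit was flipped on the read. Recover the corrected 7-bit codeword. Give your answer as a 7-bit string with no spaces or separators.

0001111

s1 (pos 1,3,5,7): 0⊕0⊕1⊕1 = 0
s2 (pos 2,3,6,7): 0⊕0⊕0⊕1 = 1
s4 (pos 4,5,6,7): 1⊕1⊕0⊕1 = 1
Syndrome s4…s1 = 110 → error at position 6.
Flip position 6: 0001101 → 0001111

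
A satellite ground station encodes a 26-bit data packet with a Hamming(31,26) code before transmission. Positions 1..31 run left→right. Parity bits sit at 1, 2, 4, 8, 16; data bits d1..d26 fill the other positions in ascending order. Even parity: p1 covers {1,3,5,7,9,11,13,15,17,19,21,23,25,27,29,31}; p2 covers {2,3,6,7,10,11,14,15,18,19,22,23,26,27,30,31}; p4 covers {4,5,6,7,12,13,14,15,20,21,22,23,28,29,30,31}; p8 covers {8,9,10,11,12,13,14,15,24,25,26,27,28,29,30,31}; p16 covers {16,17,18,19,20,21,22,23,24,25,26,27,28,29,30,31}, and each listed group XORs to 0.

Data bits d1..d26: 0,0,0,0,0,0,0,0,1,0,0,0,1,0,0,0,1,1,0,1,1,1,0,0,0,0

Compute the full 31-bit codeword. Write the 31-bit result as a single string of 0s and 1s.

0101000000001000010001101110000

Place data at non-parity positions: p1 p2 0 p4 0 0 0 p8 0 0 0 0 1 0 0 p16 0 1 0 0 0 1 1 0 1 1 1 0 0 0 0
p1 (pos 1,3,5,7,9,11,13,15,17,19,21,23,25,27,29,31): XOR of data positions = 0⊕0⊕0⊕0⊕0⊕1⊕0⊕0⊕0⊕0⊕1⊕1⊕1⊕0⊕0 = 0
p2 (pos 2,3,6,7,10,11,14,15,18,19,22,23,26,27,30,31): XOR of data positions = 0⊕0⊕0⊕0⊕0⊕0⊕0⊕1⊕0⊕1⊕1⊕1⊕1⊕0⊕0 = 1
p4 (pos 4,5,6,7,12,13,14,15,20,21,22,23,28,29,30,31): XOR of data positions = 0⊕0⊕0⊕0⊕1⊕0⊕0⊕0⊕0⊕1⊕1⊕0⊕0⊕0⊕0 = 1
p8 (pos 8,9,10,11,12,13,14,15,24,25,26,27,28,29,30,31): XOR of data positions = 0⊕0⊕0⊕0⊕1⊕0⊕0⊕0⊕1⊕1⊕1⊕0⊕0⊕0⊕0 = 0
p16 (pos 16,17,18,19,20,21,22,23,24,25,26,27,28,29,30,31): XOR of data positions = 0⊕1⊕0⊕0⊕0⊕1⊕1⊕0⊕1⊕1⊕1⊕0⊕0⊕0⊕0 = 0
Codeword: 0101000000001000010001101110000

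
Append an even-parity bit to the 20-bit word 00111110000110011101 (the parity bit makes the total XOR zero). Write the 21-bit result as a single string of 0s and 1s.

001111100001100111011

XOR of the 20 data bits: 0⊕0⊕1⊕1⊕1⊕1⊕1⊕0⊕0⊕0⊕0⊕1⊕1⊕0⊕0⊕1⊕1⊕1⊕0⊕1 = 1
Parity bit = 1 (so all 21 bits XOR to 0).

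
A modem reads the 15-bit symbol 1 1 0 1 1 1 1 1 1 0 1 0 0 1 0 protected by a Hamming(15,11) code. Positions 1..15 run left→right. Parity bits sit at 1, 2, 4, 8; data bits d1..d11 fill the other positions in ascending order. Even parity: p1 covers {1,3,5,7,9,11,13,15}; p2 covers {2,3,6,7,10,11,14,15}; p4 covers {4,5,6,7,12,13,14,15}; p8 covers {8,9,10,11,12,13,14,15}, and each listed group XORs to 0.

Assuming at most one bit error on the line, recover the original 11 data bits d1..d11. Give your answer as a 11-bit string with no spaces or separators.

s1 (pos 1,3,5,7,9,11,13,15): 1⊕0⊕1⊕1⊕1⊕1⊕0⊕0 = 1
s2 (pos 2,3,6,7,10,11,14,15): 1⊕0⊕1⊕1⊕0⊕1⊕1⊕0 = 1
s4 (pos 4,5,6,7,12,13,14,15): 1⊕1⊕1⊕1⊕0⊕0⊕1⊕0 = 1
s8 (pos 8,9,10,11,12,13,14,15): 1⊕1⊕0⊕1⊕0⊕0⊕1⊕0 = 0
Syndrome s8…s1 = 0111 → error at position 7.
Flip position 7: 110111111010010 → 110111011010010
Read data bits from positions 3,5,6,7,9,10,11,12,13,14,15: 01101010010

01101010010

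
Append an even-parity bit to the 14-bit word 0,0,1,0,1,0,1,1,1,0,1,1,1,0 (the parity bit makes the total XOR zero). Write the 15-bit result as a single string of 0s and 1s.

001010111011100

XOR of the 14 data bits: 0⊕0⊕1⊕0⊕1⊕0⊕1⊕1⊕1⊕0⊕1⊕1⊕1⊕0 = 0
Parity bit = 0 (so all 15 bits XOR to 0).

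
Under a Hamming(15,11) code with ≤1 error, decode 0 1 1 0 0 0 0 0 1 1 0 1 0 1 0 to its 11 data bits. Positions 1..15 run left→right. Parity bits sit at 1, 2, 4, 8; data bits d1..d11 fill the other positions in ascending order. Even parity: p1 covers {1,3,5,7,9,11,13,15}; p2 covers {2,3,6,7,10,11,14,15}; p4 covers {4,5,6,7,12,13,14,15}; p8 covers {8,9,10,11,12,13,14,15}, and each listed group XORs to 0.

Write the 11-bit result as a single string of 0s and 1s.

10001101010

s1 (pos 1,3,5,7,9,11,13,15): 0⊕1⊕0⊕0⊕1⊕0⊕0⊕0 = 0
s2 (pos 2,3,6,7,10,11,14,15): 1⊕1⊕0⊕0⊕1⊕0⊕1⊕0 = 0
s4 (pos 4,5,6,7,12,13,14,15): 0⊕0⊕0⊕0⊕1⊕0⊕1⊕0 = 0
s8 (pos 8,9,10,11,12,13,14,15): 0⊕1⊕1⊕0⊕1⊕0⊕1⊕0 = 0
Syndrome s8…s1 = 0000 → no error.
Read data bits from positions 3,5,6,7,9,10,11,12,13,14,15: 10001101010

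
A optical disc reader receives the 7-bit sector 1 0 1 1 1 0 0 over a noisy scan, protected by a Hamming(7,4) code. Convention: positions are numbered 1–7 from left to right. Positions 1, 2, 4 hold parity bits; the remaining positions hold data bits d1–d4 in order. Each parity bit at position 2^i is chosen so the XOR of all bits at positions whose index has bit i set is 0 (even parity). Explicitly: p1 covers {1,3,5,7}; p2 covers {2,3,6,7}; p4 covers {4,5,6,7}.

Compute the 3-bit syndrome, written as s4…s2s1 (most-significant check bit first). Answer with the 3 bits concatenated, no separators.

011

s1 (pos 1,3,5,7): 1⊕1⊕1⊕0 = 1
s2 (pos 2,3,6,7): 0⊕1⊕0⊕0 = 1
s4 (pos 4,5,6,7): 1⊕1⊕0⊕0 = 0
Syndrome s4…s1 = 011 → error at position 3.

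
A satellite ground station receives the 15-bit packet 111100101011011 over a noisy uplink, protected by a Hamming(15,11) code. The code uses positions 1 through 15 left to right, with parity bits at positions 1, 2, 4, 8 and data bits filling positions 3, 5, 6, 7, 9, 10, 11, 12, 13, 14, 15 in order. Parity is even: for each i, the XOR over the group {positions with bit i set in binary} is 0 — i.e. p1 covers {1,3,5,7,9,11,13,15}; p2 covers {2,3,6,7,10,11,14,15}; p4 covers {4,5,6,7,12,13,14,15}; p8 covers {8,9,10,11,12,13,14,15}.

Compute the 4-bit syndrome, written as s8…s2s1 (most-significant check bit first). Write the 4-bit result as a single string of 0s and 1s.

1100

s1 (pos 1,3,5,7,9,11,13,15): 1⊕1⊕0⊕1⊕1⊕1⊕0⊕1 = 0
s2 (pos 2,3,6,7,10,11,14,15): 1⊕1⊕0⊕1⊕0⊕1⊕1⊕1 = 0
s4 (pos 4,5,6,7,12,13,14,15): 1⊕0⊕0⊕1⊕1⊕0⊕1⊕1 = 1
s8 (pos 8,9,10,11,12,13,14,15): 0⊕1⊕0⊕1⊕1⊕0⊕1⊕1 = 1
Syndrome s8…s1 = 1100 → error at position 12.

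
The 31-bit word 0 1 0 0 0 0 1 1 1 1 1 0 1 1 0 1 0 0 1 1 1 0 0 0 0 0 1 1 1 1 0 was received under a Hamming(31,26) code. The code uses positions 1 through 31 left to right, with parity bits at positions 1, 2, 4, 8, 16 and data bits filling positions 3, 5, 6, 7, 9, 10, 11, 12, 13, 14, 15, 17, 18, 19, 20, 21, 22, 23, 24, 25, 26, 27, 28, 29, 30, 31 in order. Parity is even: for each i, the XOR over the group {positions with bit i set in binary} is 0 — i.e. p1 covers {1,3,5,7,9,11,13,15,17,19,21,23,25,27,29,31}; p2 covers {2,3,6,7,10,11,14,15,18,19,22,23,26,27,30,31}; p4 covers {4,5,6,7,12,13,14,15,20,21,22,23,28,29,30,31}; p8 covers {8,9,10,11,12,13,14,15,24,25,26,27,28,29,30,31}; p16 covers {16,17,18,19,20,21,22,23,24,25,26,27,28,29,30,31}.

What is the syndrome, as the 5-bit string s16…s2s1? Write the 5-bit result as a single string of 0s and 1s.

00000

s1 (pos 1,3,5,7,9,11,13,15,17,19,21,23,25,27,29,31): 0⊕0⊕0⊕1⊕1⊕1⊕1⊕0⊕0⊕1⊕1⊕0⊕0⊕1⊕1⊕0 = 0
s2 (pos 2,3,6,7,10,11,14,15,18,19,22,23,26,27,30,31): 1⊕0⊕0⊕1⊕1⊕1⊕1⊕0⊕0⊕1⊕0⊕0⊕0⊕1⊕1⊕0 = 0
s4 (pos 4,5,6,7,12,13,14,15,20,21,22,23,28,29,30,31): 0⊕0⊕0⊕1⊕0⊕1⊕1⊕0⊕1⊕1⊕0⊕0⊕1⊕1⊕1⊕0 = 0
s8 (pos 8,9,10,11,12,13,14,15,24,25,26,27,28,29,30,31): 1⊕1⊕1⊕1⊕0⊕1⊕1⊕0⊕0⊕0⊕0⊕1⊕1⊕1⊕1⊕0 = 0
s16 (pos 16,17,18,19,20,21,22,23,24,25,26,27,28,29,30,31): 1⊕0⊕0⊕1⊕1⊕1⊕0⊕0⊕0⊕0⊕0⊕1⊕1⊕1⊕1⊕0 = 0
Syndrome s16…s1 = 00000 → no error.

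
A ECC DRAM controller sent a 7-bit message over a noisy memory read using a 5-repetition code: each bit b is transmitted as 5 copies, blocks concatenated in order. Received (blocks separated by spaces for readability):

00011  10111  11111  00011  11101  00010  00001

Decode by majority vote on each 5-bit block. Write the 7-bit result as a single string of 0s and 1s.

0110100

Block 1 (00011): 2 ones → 0
Block 2 (10111): 4 ones → 1
Block 3 (11111): 5 ones → 1
Block 4 (00011): 2 ones → 0
Block 5 (11101): 4 ones → 1
Block 6 (00010): 1 one → 0
Block 7 (00001): 1 one → 0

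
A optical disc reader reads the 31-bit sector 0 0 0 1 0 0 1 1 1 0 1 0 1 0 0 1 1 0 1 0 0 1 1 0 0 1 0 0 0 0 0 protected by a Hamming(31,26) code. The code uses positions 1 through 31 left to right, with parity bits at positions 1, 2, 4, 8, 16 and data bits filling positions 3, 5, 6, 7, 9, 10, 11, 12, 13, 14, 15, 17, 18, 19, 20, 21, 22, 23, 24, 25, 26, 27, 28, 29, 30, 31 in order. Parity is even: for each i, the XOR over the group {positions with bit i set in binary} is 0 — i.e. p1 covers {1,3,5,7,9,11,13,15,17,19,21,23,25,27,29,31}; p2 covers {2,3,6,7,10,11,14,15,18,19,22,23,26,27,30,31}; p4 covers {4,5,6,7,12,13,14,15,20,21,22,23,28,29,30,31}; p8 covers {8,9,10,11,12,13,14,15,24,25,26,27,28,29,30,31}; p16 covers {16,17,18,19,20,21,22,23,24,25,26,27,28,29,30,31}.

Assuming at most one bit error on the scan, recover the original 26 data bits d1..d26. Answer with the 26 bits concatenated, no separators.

s1 (pos 1,3,5,7,9,11,13,15,17,19,21,23,25,27,29,31): 0⊕0⊕0⊕1⊕1⊕1⊕1⊕0⊕1⊕1⊕0⊕1⊕0⊕0⊕0⊕0 = 1
s2 (pos 2,3,6,7,10,11,14,15,18,19,22,23,26,27,30,31): 0⊕0⊕0⊕1⊕0⊕1⊕0⊕0⊕0⊕1⊕1⊕1⊕1⊕0⊕0⊕0 = 0
s4 (pos 4,5,6,7,12,13,14,15,20,21,22,23,28,29,30,31): 1⊕0⊕0⊕1⊕0⊕1⊕0⊕0⊕0⊕0⊕1⊕1⊕0⊕0⊕0⊕0 = 1
s8 (pos 8,9,10,11,12,13,14,15,24,25,26,27,28,29,30,31): 1⊕1⊕0⊕1⊕0⊕1⊕0⊕0⊕0⊕0⊕1⊕0⊕0⊕0⊕0⊕0 = 1
s16 (pos 16,17,18,19,20,21,22,23,24,25,26,27,28,29,30,31): 1⊕1⊕0⊕1⊕0⊕0⊕1⊕1⊕0⊕0⊕1⊕0⊕0⊕0⊕0⊕0 = 0
Syndrome s16…s1 = 01101 → error at position 13.
Flip position 13: 0001001110101001101001100100000 → 0001001110100001101001100100000
Read data bits from positions 3,5,6,7,9,10,11,12,13,14,15,17,18,19,20,21,22,23,24,25,26,27,28,29,30,31: 00011010000101001100100000

00011010000101001100100000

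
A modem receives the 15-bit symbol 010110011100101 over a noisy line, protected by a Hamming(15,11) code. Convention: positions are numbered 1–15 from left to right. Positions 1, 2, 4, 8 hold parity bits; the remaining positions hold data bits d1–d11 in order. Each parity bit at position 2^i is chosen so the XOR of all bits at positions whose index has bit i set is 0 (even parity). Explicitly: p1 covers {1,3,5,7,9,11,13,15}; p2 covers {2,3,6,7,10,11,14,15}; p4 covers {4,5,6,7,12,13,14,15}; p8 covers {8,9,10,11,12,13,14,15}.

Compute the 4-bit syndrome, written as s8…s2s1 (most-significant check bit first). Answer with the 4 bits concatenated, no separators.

1010

s1 (pos 1,3,5,7,9,11,13,15): 0⊕0⊕1⊕0⊕1⊕0⊕1⊕1 = 0
s2 (pos 2,3,6,7,10,11,14,15): 1⊕0⊕0⊕0⊕1⊕0⊕0⊕1 = 1
s4 (pos 4,5,6,7,12,13,14,15): 1⊕1⊕0⊕0⊕0⊕1⊕0⊕1 = 0
s8 (pos 8,9,10,11,12,13,14,15): 1⊕1⊕1⊕0⊕0⊕1⊕0⊕1 = 1
Syndrome s8…s1 = 1010 → error at position 10.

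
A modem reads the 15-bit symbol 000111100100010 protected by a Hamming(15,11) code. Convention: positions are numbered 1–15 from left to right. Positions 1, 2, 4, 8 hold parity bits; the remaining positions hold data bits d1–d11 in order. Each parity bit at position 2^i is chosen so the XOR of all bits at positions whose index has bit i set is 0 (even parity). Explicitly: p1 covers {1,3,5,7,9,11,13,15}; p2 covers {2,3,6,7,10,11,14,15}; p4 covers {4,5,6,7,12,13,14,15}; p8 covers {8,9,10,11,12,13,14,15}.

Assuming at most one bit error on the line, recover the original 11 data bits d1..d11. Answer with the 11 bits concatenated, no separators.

01110100010

s1 (pos 1,3,5,7,9,11,13,15): 0⊕0⊕1⊕1⊕0⊕0⊕0⊕0 = 0
s2 (pos 2,3,6,7,10,11,14,15): 0⊕0⊕1⊕1⊕1⊕0⊕1⊕0 = 0
s4 (pos 4,5,6,7,12,13,14,15): 1⊕1⊕1⊕1⊕0⊕0⊕1⊕0 = 1
s8 (pos 8,9,10,11,12,13,14,15): 0⊕0⊕1⊕0⊕0⊕0⊕1⊕0 = 0
Syndrome s8…s1 = 0100 → error at position 4.
Flip position 4: 000111100100010 → 000011100100010
Read data bits from positions 3,5,6,7,9,10,11,12,13,14,15: 01110100010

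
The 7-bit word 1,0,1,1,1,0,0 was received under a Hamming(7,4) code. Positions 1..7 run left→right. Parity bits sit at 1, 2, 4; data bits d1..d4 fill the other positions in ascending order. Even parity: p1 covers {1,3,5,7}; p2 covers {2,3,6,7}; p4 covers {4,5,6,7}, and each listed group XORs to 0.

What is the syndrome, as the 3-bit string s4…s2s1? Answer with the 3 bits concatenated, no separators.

s1 (pos 1,3,5,7): 1⊕1⊕1⊕0 = 1
s2 (pos 2,3,6,7): 0⊕1⊕0⊕0 = 1
s4 (pos 4,5,6,7): 1⊕1⊕0⊕0 = 0
Syndrome s4…s1 = 011 → error at position 3.

011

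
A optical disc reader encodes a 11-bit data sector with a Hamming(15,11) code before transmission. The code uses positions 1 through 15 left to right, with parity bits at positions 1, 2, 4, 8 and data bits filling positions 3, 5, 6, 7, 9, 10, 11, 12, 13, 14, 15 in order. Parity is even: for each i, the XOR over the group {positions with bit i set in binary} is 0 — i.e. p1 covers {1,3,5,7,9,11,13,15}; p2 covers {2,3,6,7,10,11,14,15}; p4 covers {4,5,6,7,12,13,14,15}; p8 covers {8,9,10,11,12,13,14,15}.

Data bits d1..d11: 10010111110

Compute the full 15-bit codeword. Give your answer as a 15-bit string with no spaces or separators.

011000110111110

Place data at non-parity positions: p1 p2 1 p4 0 0 1 p8 0 1 1 1 1 1 0
p1 (pos 1,3,5,7,9,11,13,15): XOR of data positions = 1⊕0⊕1⊕0⊕1⊕1⊕0 = 0
p2 (pos 2,3,6,7,10,11,14,15): XOR of data positions = 1⊕0⊕1⊕1⊕1⊕1⊕0 = 1
p4 (pos 4,5,6,7,12,13,14,15): XOR of data positions = 0⊕0⊕1⊕1⊕1⊕1⊕0 = 0
p8 (pos 8,9,10,11,12,13,14,15): XOR of data positions = 0⊕1⊕1⊕1⊕1⊕1⊕0 = 1
Codeword: 011000110111110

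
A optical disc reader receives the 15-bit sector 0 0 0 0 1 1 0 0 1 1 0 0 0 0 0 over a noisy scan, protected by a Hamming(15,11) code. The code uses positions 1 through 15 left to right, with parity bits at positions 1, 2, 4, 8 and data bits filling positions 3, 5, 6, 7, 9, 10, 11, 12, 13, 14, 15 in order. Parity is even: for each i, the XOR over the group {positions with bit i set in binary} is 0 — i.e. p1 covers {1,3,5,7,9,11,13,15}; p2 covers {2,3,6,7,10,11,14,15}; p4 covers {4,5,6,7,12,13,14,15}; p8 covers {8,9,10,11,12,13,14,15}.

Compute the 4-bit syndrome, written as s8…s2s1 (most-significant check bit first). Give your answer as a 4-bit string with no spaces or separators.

0000

s1 (pos 1,3,5,7,9,11,13,15): 0⊕0⊕1⊕0⊕1⊕0⊕0⊕0 = 0
s2 (pos 2,3,6,7,10,11,14,15): 0⊕0⊕1⊕0⊕1⊕0⊕0⊕0 = 0
s4 (pos 4,5,6,7,12,13,14,15): 0⊕1⊕1⊕0⊕0⊕0⊕0⊕0 = 0
s8 (pos 8,9,10,11,12,13,14,15): 0⊕1⊕1⊕0⊕0⊕0⊕0⊕0 = 0
Syndrome s8…s1 = 0000 → no error.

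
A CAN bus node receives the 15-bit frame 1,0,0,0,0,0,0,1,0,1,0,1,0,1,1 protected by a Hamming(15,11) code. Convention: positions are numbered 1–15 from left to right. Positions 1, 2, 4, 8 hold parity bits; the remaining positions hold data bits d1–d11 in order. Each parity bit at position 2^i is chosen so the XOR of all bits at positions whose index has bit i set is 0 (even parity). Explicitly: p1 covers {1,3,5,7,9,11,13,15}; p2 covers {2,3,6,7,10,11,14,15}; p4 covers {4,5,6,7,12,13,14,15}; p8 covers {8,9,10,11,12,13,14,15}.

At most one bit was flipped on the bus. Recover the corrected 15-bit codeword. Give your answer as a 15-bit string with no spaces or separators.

100000010101001

s1 (pos 1,3,5,7,9,11,13,15): 1⊕0⊕0⊕0⊕0⊕0⊕0⊕1 = 0
s2 (pos 2,3,6,7,10,11,14,15): 0⊕0⊕0⊕0⊕1⊕0⊕1⊕1 = 1
s4 (pos 4,5,6,7,12,13,14,15): 0⊕0⊕0⊕0⊕1⊕0⊕1⊕1 = 1
s8 (pos 8,9,10,11,12,13,14,15): 1⊕0⊕1⊕0⊕1⊕0⊕1⊕1 = 1
Syndrome s8…s1 = 1110 → error at position 14.
Flip position 14: 100000010101011 → 100000010101001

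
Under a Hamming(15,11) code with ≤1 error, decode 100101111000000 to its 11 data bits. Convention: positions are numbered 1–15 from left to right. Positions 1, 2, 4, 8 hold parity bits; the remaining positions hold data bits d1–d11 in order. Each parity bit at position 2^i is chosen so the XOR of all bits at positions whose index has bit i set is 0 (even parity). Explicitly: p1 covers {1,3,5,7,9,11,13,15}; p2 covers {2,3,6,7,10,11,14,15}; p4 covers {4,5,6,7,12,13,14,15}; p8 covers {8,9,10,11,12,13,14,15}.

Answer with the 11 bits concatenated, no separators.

s1 (pos 1,3,5,7,9,11,13,15): 1⊕0⊕0⊕1⊕1⊕0⊕0⊕0 = 1
s2 (pos 2,3,6,7,10,11,14,15): 0⊕0⊕1⊕1⊕0⊕0⊕0⊕0 = 0
s4 (pos 4,5,6,7,12,13,14,15): 1⊕0⊕1⊕1⊕0⊕0⊕0⊕0 = 1
s8 (pos 8,9,10,11,12,13,14,15): 1⊕1⊕0⊕0⊕0⊕0⊕0⊕0 = 0
Syndrome s8…s1 = 0101 → error at position 5.
Flip position 5: 100101111000000 → 100111111000000
Read data bits from positions 3,5,6,7,9,10,11,12,13,14,15: 01111000000

01111000000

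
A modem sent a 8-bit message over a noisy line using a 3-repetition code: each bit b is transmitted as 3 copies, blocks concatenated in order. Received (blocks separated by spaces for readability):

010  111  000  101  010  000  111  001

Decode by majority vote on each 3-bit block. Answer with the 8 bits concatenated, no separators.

01010010

Block 1 (010): 1 one → 0
Block 2 (111): 3 ones → 1
Block 3 (000): 0 ones → 0
Block 4 (101): 2 ones → 1
Block 5 (010): 1 one → 0
Block 6 (000): 0 ones → 0
Block 7 (111): 3 ones → 1
Block 8 (001): 1 one → 0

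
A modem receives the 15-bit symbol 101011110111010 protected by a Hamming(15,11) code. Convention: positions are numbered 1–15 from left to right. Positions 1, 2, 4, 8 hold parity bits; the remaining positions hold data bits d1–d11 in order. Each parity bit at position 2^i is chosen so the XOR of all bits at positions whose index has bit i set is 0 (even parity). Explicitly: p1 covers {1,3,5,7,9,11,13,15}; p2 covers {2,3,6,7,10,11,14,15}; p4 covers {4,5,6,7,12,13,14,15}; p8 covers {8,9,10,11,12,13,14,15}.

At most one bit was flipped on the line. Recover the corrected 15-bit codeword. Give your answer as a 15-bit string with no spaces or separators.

101011110111110

s1 (pos 1,3,5,7,9,11,13,15): 1⊕1⊕1⊕1⊕0⊕1⊕0⊕0 = 1
s2 (pos 2,3,6,7,10,11,14,15): 0⊕1⊕1⊕1⊕1⊕1⊕1⊕0 = 0
s4 (pos 4,5,6,7,12,13,14,15): 0⊕1⊕1⊕1⊕1⊕0⊕1⊕0 = 1
s8 (pos 8,9,10,11,12,13,14,15): 1⊕0⊕1⊕1⊕1⊕0⊕1⊕0 = 1
Syndrome s8…s1 = 1101 → error at position 13.
Flip position 13: 101011110111010 → 101011110111110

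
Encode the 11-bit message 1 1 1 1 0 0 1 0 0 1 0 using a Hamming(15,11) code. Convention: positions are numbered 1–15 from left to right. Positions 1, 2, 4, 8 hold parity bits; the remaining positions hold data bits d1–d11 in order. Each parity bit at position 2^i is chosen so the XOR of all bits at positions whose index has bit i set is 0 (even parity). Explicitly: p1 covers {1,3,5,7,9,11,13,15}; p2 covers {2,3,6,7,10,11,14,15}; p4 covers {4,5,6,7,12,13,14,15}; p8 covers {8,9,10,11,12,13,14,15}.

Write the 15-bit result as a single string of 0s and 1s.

Place data at non-parity positions: p1 p2 1 p4 1 1 1 p8 0 0 1 0 0 1 0
p1 (pos 1,3,5,7,9,11,13,15): XOR of data positions = 1⊕1⊕1⊕0⊕1⊕0⊕0 = 0
p2 (pos 2,3,6,7,10,11,14,15): XOR of data positions = 1⊕1⊕1⊕0⊕1⊕1⊕0 = 1
p4 (pos 4,5,6,7,12,13,14,15): XOR of data positions = 1⊕1⊕1⊕0⊕0⊕1⊕0 = 0
p8 (pos 8,9,10,11,12,13,14,15): XOR of data positions = 0⊕0⊕1⊕0⊕0⊕1⊕0 = 0
Codeword: 011011100010010

011011100010010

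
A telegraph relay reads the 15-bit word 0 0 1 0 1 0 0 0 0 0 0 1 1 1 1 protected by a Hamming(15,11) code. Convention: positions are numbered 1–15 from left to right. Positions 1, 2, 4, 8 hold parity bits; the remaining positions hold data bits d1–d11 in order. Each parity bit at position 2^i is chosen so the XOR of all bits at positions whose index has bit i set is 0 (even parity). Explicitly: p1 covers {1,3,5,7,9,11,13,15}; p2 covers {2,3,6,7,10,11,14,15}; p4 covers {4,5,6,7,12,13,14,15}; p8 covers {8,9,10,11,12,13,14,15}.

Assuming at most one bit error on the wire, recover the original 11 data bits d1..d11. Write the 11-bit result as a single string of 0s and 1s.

11100001111

s1 (pos 1,3,5,7,9,11,13,15): 0⊕1⊕1⊕0⊕0⊕0⊕1⊕1 = 0
s2 (pos 2,3,6,7,10,11,14,15): 0⊕1⊕0⊕0⊕0⊕0⊕1⊕1 = 1
s4 (pos 4,5,6,7,12,13,14,15): 0⊕1⊕0⊕0⊕1⊕1⊕1⊕1 = 1
s8 (pos 8,9,10,11,12,13,14,15): 0⊕0⊕0⊕0⊕1⊕1⊕1⊕1 = 0
Syndrome s8…s1 = 0110 → error at position 6.
Flip position 6: 001010000001111 → 001011000001111
Read data bits from positions 3,5,6,7,9,10,11,12,13,14,15: 11100001111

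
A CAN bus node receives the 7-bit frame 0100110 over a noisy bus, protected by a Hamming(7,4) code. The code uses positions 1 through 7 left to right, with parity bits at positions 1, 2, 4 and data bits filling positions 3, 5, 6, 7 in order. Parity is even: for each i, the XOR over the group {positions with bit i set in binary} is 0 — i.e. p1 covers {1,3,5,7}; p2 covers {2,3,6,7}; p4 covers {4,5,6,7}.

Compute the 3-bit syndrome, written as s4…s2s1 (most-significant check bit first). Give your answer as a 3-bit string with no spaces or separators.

001

s1 (pos 1,3,5,7): 0⊕0⊕1⊕0 = 1
s2 (pos 2,3,6,7): 1⊕0⊕1⊕0 = 0
s4 (pos 4,5,6,7): 0⊕1⊕1⊕0 = 0
Syndrome s4…s1 = 001 → error at position 1.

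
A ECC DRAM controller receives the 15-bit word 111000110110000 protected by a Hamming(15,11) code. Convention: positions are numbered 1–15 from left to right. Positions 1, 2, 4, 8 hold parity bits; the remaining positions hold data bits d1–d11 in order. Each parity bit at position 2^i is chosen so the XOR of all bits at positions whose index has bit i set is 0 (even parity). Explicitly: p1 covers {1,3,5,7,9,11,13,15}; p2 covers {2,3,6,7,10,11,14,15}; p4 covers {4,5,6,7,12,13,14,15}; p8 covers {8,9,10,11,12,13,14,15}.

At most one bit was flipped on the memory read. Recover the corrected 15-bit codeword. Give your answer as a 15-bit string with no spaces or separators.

s1 (pos 1,3,5,7,9,11,13,15): 1⊕1⊕0⊕1⊕0⊕1⊕0⊕0 = 0
s2 (pos 2,3,6,7,10,11,14,15): 1⊕1⊕0⊕1⊕1⊕1⊕0⊕0 = 1
s4 (pos 4,5,6,7,12,13,14,15): 0⊕0⊕0⊕1⊕0⊕0⊕0⊕0 = 1
s8 (pos 8,9,10,11,12,13,14,15): 1⊕0⊕1⊕1⊕0⊕0⊕0⊕0 = 1
Syndrome s8…s1 = 1110 → error at position 14.
Flip position 14: 111000110110000 → 111000110110010

111000110110010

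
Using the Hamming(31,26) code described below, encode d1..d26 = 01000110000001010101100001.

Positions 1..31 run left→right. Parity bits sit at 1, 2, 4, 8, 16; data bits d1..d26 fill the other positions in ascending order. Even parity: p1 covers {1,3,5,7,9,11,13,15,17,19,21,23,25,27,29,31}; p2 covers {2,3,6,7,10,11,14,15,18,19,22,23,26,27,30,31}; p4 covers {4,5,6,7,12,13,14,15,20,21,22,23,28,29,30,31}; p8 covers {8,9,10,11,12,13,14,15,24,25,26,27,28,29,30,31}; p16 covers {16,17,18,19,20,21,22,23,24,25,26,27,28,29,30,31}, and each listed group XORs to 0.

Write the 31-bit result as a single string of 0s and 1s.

1000100101100000001010101100001

Place data at non-parity positions: p1 p2 0 p4 1 0 0 p8 0 1 1 0 0 0 0 p16 0 0 1 0 1 0 1 0 1 1 0 0 0 0 1
p1 (pos 1,3,5,7,9,11,13,15,17,19,21,23,25,27,29,31): XOR of data positions = 0⊕1⊕0⊕0⊕1⊕0⊕0⊕0⊕1⊕1⊕1⊕1⊕0⊕0⊕1 = 1
p2 (pos 2,3,6,7,10,11,14,15,18,19,22,23,26,27,30,31): XOR of data positions = 0⊕0⊕0⊕1⊕1⊕0⊕0⊕0⊕1⊕0⊕1⊕1⊕0⊕0⊕1 = 0
p4 (pos 4,5,6,7,12,13,14,15,20,21,22,23,28,29,30,31): XOR of data positions = 1⊕0⊕0⊕0⊕0⊕0⊕0⊕0⊕1⊕0⊕1⊕0⊕0⊕0⊕1 = 0
p8 (pos 8,9,10,11,12,13,14,15,24,25,26,27,28,29,30,31): XOR of data positions = 0⊕1⊕1⊕0⊕0⊕0⊕0⊕0⊕1⊕1⊕0⊕0⊕0⊕0⊕1 = 1
p16 (pos 16,17,18,19,20,21,22,23,24,25,26,27,28,29,30,31): XOR of data positions = 0⊕0⊕1⊕0⊕1⊕0⊕1⊕0⊕1⊕1⊕0⊕0⊕0⊕0⊕1 = 0
Codeword: 1000100101100000001010101100001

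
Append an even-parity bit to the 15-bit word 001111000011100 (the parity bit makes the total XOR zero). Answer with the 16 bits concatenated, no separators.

0011110000111001

XOR of the 15 data bits: 0⊕0⊕1⊕1⊕1⊕1⊕0⊕0⊕0⊕0⊕1⊕1⊕1⊕0⊕0 = 1
Parity bit = 1 (so all 16 bits XOR to 0).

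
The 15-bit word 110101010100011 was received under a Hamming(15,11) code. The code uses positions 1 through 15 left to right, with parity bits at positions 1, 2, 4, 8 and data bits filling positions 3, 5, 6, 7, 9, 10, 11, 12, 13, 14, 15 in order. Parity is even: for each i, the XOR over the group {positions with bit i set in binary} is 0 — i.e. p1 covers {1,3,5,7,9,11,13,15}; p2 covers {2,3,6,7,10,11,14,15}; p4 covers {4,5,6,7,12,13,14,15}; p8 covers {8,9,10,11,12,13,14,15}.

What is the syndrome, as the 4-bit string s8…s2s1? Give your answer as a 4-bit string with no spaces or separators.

s1 (pos 1,3,5,7,9,11,13,15): 1⊕0⊕0⊕0⊕0⊕0⊕0⊕1 = 0
s2 (pos 2,3,6,7,10,11,14,15): 1⊕0⊕1⊕0⊕1⊕0⊕1⊕1 = 1
s4 (pos 4,5,6,7,12,13,14,15): 1⊕0⊕1⊕0⊕0⊕0⊕1⊕1 = 0
s8 (pos 8,9,10,11,12,13,14,15): 1⊕0⊕1⊕0⊕0⊕0⊕1⊕1 = 0
Syndrome s8…s1 = 0010 → error at position 2.

0010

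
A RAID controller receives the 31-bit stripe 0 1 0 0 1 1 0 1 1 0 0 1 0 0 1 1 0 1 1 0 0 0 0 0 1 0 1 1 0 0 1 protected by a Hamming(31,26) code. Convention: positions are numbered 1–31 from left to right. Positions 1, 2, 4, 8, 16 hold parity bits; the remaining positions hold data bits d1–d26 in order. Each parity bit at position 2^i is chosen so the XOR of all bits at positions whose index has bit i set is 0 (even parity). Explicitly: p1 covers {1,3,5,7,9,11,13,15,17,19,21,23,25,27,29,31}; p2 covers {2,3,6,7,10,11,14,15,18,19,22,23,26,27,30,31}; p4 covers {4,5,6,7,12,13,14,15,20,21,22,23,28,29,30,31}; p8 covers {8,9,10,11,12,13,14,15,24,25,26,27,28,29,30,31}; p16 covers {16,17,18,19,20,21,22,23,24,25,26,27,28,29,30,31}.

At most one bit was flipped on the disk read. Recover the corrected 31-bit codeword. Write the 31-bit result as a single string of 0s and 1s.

0100110110010011010000001011001

s1 (pos 1,3,5,7,9,11,13,15,17,19,21,23,25,27,29,31): 0⊕0⊕1⊕0⊕1⊕0⊕0⊕1⊕0⊕1⊕0⊕0⊕1⊕1⊕0⊕1 = 1
s2 (pos 2,3,6,7,10,11,14,15,18,19,22,23,26,27,30,31): 1⊕0⊕1⊕0⊕0⊕0⊕0⊕1⊕1⊕1⊕0⊕0⊕0⊕1⊕0⊕1 = 1
s4 (pos 4,5,6,7,12,13,14,15,20,21,22,23,28,29,30,31): 0⊕1⊕1⊕0⊕1⊕0⊕0⊕1⊕0⊕0⊕0⊕0⊕1⊕0⊕0⊕1 = 0
s8 (pos 8,9,10,11,12,13,14,15,24,25,26,27,28,29,30,31): 1⊕1⊕0⊕0⊕1⊕0⊕0⊕1⊕0⊕1⊕0⊕1⊕1⊕0⊕0⊕1 = 0
s16 (pos 16,17,18,19,20,21,22,23,24,25,26,27,28,29,30,31): 1⊕0⊕1⊕1⊕0⊕0⊕0⊕0⊕0⊕1⊕0⊕1⊕1⊕0⊕0⊕1 = 1
Syndrome s16…s1 = 10011 → error at position 19.
Flip position 19: 0100110110010011011000001011001 → 0100110110010011010000001011001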